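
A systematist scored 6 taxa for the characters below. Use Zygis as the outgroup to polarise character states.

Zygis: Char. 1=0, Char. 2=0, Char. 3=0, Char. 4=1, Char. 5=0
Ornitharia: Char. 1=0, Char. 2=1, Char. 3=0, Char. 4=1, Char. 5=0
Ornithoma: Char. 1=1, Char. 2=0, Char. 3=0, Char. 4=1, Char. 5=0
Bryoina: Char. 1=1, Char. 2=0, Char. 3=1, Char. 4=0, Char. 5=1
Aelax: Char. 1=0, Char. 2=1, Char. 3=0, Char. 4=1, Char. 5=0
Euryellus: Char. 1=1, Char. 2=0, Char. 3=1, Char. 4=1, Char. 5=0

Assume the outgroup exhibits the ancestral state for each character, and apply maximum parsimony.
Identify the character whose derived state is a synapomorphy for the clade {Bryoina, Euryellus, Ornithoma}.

Char. 1

Character polarity is set by the outgroup: the derived state is whichever differs from the outgroup's state, so for Char. 4 the derived state is '0', and for the remaining characters it is '1'.
Char. 1: derived state '1' in Bryoina, Euryellus, and Ornithoma only — synapomorphy for {Bryoina, Euryellus, Ornithoma}.
Only Aelax and Ornitharia show the derived state '1' for Char. 2, supporting them as a clade.
Char. 3 (derived state '1') is shared by Bryoina and Euryellus — a synapomorphy uniting that clade.
Char. 4 (derived state '0') is unique to Bryoina (autapomorphy; uninformative for grouping).
Char. 5 (derived state '1') is unique to Bryoina (autapomorphy; uninformative for grouping).
Most parsimonious ingroup topology: ((Ornitharia,Aelax),(Ornithoma,(Bryoina,Euryellus))).
The clade {Bryoina, Euryellus, Ornithoma} is supported by Char. 1: its derived state '1' occurs in exactly those taxa and in no other taxon (including the outgroup).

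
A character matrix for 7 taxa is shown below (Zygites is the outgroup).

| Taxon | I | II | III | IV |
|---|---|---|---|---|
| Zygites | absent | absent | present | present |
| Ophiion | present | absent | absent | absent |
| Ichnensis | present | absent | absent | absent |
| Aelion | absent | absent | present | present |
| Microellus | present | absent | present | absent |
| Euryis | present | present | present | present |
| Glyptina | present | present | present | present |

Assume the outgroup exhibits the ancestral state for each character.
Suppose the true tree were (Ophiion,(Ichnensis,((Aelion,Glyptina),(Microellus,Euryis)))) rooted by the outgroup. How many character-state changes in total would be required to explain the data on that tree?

9

Map each character onto (Ophiion,(Ichnensis,((Aelion,Glyptina),(Microellus,Euryis)))) (rooted by Zygites) and count the minimum state changes it requires (Fitch parsimony):
I: 2; II: 2; III: 2; IV: 3.
Total tree length = 9.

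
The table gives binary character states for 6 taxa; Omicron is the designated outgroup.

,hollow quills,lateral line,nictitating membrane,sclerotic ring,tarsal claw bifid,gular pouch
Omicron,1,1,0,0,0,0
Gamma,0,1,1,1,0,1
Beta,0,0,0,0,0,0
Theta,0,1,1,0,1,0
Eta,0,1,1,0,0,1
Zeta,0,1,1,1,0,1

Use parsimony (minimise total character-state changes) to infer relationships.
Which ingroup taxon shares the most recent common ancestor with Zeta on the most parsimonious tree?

Gamma

Character polarity is set by the outgroup: the derived state is whichever differs from the outgroup's state, so for hollow quills, lateral line the derived state is '0', and for the remaining characters it is '1'.
All ingroup taxa share the derived state '0' for hollow quills; it defines the ingroup but does not resolve relationships within it.
lateral line: derived state '0' in Beta only — an autapomorphy, so it tells us nothing about relationships among taxa.
Only Eta, Gamma, Theta, and Zeta show the derived state '1' for nictitating membrane, supporting them as a clade.
sclerotic ring (derived state '1') is shared by Gamma and Zeta — a synapomorphy uniting that clade.
tarsal claw bifid: derived state '1' in Theta only — an autapomorphy, so it tells us nothing about relationships among taxa.
gular pouch: derived state '1' in Eta, Gamma, and Zeta only — synapomorphy for {Eta, Gamma, Zeta}.
Most parsimonious ingroup topology: ((((Gamma,Zeta),Eta),Theta),Beta).
Zeta and Gamma form a cherry on this tree, so they are sister taxa.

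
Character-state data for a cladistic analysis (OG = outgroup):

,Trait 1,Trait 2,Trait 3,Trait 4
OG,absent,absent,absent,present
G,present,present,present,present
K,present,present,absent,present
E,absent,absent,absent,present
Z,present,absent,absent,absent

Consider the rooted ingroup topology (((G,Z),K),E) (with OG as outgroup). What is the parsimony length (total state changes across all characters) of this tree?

Map each character onto (((G,Z),K),E) (rooted by OG) and count the minimum state changes it requires (Fitch parsimony):
Trait 1: 1; Trait 2: 2; Trait 3: 1; Trait 4: 1.
Total tree length = 5.

5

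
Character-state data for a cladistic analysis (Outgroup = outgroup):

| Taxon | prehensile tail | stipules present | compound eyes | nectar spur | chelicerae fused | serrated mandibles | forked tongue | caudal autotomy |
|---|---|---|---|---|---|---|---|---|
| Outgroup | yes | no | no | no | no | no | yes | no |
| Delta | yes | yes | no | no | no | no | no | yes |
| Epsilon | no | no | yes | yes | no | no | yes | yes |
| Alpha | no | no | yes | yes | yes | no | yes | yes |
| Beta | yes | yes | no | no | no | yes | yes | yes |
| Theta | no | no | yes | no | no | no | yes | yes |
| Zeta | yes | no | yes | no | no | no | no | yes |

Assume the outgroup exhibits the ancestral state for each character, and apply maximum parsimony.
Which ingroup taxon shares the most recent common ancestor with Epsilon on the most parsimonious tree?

Alpha

Character polarity is set by the outgroup: the derived state is whichever differs from the outgroup's state, so for prehensile tail, forked tongue the derived state is 'no', and for the remaining characters it is 'yes'.
prehensile tail (derived state 'no') is shared by Alpha, Epsilon, and Theta — a synapomorphy uniting that clade.
stipules present: derived state 'yes' in Beta and Delta only — synapomorphy for {Beta, Delta}.
Only Alpha, Epsilon, Theta, and Zeta show the derived state 'yes' for compound eyes, supporting them as a clade.
nectar spur: derived state 'yes' in Alpha and Epsilon only — synapomorphy for {Alpha, Epsilon}.
chelicerae fused: derived state 'yes' in Alpha only — an autapomorphy, so it tells us nothing about relationships among taxa.
serrated mandibles: derived state 'yes' in Beta only — an autapomorphy, so it tells us nothing about relationships among taxa.
forked tongue (state 'no') occurs in Delta and Zeta but conflicts with the nesting implied by the other characters — most parsimoniously interpreted as homoplasy.
caudal autotomy (derived state 'yes') is shared by all ingroup taxa — unites the whole ingroup.
Most parsimonious ingroup topology: ((Delta,Beta),(((Epsilon,Alpha),Theta),Zeta)).
Epsilon and Alpha form a cherry on this tree, so they are sister taxa.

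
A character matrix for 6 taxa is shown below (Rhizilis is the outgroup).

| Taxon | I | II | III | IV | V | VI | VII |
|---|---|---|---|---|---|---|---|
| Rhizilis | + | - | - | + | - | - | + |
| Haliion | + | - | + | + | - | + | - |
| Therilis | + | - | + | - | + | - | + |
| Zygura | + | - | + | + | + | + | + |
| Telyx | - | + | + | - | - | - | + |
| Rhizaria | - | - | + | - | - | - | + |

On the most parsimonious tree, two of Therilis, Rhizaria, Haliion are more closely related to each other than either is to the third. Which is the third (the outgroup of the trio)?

Character polarity is set by the outgroup: the derived state is whichever differs from the outgroup's state, so for I, IV, VII the derived state is '-', and for the remaining characters it is '+'.
I: derived state '-' in Rhizaria and Telyx only — synapomorphy for {Rhizaria, Telyx}.
II: derived state '+' in Telyx only — an autapomorphy, so it tells us nothing about relationships among taxa.
All ingroup taxa share the derived state '+' for III; it defines the ingroup but does not resolve relationships within it.
Only Rhizaria, Telyx, and Therilis show the derived state '-' for IV, supporting them as a clade.
V (state '+') occurs in Therilis and Zygura but conflicts with the nesting implied by the other characters — most parsimoniously interpreted as homoplasy.
VI: derived state '+' in Haliion and Zygura only — synapomorphy for {Haliion, Zygura}.
VII: derived state '-' in Haliion only — an autapomorphy, so it tells us nothing about relationships among taxa.
Most parsimonious ingroup topology: ((Haliion,Zygura),(Therilis,(Telyx,Rhizaria))).
Therilis and Rhizaria share a more recent common ancestor with each other than either does with Haliion, so Haliion is the least closely related of the three.

Haliion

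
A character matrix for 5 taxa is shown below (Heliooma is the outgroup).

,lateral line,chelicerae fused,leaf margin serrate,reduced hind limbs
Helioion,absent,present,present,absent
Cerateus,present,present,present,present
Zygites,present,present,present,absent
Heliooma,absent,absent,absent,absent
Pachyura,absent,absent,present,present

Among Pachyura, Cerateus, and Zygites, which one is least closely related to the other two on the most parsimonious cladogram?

Pachyura

The outgroup has state 'absent' for every character, so 'present' is the derived state throughout.
Only Cerateus and Zygites show the derived state 'present' for lateral line, supporting them as a clade.
chelicerae fused (derived state 'present') is shared by Cerateus, Helioion, and Zygites — a synapomorphy uniting that clade.
leaf margin serrate (derived state 'present') is shared by all ingroup taxa — unites the whole ingroup.
reduced hind limbs (state 'present') occurs in Cerateus and Pachyura but conflicts with the nesting implied by the other characters — most parsimoniously interpreted as homoplasy.
Most parsimonious ingroup topology: (Pachyura,((Zygites,Cerateus),Helioion)).
Zygites and Cerateus share a more recent common ancestor with each other than either does with Pachyura, so Pachyura is the least closely related of the three.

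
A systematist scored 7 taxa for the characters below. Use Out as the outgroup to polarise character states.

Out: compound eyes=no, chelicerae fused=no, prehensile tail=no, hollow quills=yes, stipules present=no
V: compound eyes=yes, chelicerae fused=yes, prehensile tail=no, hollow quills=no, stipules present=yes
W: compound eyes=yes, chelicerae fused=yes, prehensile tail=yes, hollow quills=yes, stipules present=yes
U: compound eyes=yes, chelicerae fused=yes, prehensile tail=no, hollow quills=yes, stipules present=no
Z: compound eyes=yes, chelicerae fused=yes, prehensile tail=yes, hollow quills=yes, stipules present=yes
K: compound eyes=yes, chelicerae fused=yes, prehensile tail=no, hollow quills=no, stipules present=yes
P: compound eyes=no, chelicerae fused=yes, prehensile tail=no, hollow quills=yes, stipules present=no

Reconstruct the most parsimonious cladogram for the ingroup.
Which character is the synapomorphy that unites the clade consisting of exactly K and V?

hollow quills

Character polarity is set by the outgroup: the derived state is whichever differs from the outgroup's state, so for hollow quills the derived state is 'no', and for the remaining characters it is 'yes'.
compound eyes: derived state 'yes' in K, U, V, W, and Z only — synapomorphy for {K, U, V, W, Z}.
All ingroup taxa share the derived state 'yes' for chelicerae fused; it defines the ingroup but does not resolve relationships within it.
Only W and Z show the derived state 'yes' for prehensile tail, supporting them as a clade.
hollow quills: derived state 'no' in K and V only — synapomorphy for {K, V}.
stipules present (derived state 'yes') is shared by K, V, W, and Z — a synapomorphy uniting that clade.
Most parsimonious ingroup topology: ((((V,K),(W,Z)),U),P).
The clade {K, V} is supported by hollow quills: its derived state 'no' occurs in exactly those taxa and in no other taxon (including the outgroup).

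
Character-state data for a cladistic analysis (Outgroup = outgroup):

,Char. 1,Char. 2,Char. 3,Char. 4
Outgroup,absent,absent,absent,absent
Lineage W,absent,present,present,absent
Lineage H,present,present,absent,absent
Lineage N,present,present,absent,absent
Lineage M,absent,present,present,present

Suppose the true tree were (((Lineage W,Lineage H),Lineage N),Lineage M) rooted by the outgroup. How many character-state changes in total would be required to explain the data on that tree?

6

Map each character onto (((Lineage W,Lineage H),Lineage N),Lineage M) (rooted by Outgroup) and count the minimum state changes it requires (Fitch parsimony):
Char. 1: 2; Char. 2: 1; Char. 3: 2; Char. 4: 1.
Total tree length = 6.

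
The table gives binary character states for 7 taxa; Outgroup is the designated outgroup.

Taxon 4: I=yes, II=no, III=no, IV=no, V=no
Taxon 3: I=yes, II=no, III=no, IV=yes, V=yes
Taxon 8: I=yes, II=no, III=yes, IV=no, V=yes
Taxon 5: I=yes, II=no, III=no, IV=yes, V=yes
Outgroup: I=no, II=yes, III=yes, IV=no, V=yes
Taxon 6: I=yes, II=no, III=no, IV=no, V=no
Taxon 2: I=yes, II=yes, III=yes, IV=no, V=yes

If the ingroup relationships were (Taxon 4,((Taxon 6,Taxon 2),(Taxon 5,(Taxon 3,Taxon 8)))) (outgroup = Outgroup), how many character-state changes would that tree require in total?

Map each character onto (Taxon 4,((Taxon 6,Taxon 2),(Taxon 5,(Taxon 3,Taxon 8)))) (rooted by Outgroup) and count the minimum state changes it requires (Fitch parsimony):
I: 1; II: 2; III: 3; IV: 2; V: 2.
Total tree length = 10.

10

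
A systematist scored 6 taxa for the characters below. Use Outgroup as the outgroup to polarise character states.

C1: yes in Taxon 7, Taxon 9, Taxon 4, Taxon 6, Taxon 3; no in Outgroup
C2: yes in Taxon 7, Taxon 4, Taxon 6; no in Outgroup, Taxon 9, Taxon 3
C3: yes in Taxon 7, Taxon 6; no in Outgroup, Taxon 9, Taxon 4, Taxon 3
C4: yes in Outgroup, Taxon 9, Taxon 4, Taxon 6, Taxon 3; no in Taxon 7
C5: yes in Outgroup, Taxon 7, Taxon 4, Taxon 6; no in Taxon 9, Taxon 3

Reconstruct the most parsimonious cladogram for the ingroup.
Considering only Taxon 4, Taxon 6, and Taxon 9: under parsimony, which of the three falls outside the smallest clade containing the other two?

Character polarity is set by the outgroup: the derived state is whichever differs from the outgroup's state, so for C4, C5 the derived state is 'no', and for the remaining characters it is 'yes'.
All ingroup taxa share the derived state 'yes' for C1; it defines the ingroup but does not resolve relationships within it.
C2: derived state 'yes' in Taxon 4, Taxon 6, and Taxon 7 only — synapomorphy for {Taxon 4, Taxon 6, Taxon 7}.
C3 (derived state 'yes') is shared by Taxon 6 and Taxon 7 — a synapomorphy uniting that clade.
C4: derived state 'no' in Taxon 7 only — an autapomorphy, so it tells us nothing about relationships among taxa.
C5: derived state 'no' in Taxon 3 and Taxon 9 only — synapomorphy for {Taxon 3, Taxon 9}.
Most parsimonious ingroup topology: (((Taxon 7,Taxon 6),Taxon 4),(Taxon 9,Taxon 3)).
Taxon 4 and Taxon 6 share a more recent common ancestor with each other than either does with Taxon 9, so Taxon 9 is the least closely related of the three.

Taxon 9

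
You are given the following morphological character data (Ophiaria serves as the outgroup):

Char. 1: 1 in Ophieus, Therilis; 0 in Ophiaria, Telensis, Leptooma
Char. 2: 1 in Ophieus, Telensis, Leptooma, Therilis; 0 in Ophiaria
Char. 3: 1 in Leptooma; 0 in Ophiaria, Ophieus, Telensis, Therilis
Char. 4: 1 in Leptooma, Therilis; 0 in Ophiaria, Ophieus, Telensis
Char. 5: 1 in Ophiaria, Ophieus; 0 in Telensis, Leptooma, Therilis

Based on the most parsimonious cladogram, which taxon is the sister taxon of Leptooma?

Therilis

Character polarity is set by the outgroup: the derived state is whichever differs from the outgroup's state, so for Char. 5 the derived state is '0', and for the remaining characters it is '1'.
Char. 1 (state '1') occurs in Ophieus and Therilis but conflicts with the nesting implied by the other characters — most parsimoniously interpreted as homoplasy.
All ingroup taxa share the derived state '1' for Char. 2; it defines the ingroup but does not resolve relationships within it.
Char. 3: derived state '1' in Leptooma only — an autapomorphy, so it tells us nothing about relationships among taxa.
Only Leptooma and Therilis show the derived state '1' for Char. 4, supporting them as a clade.
Only Leptooma, Telensis, and Therilis show the derived state '0' for Char. 5, supporting them as a clade.
Most parsimonious ingroup topology: (Ophieus,(Telensis,(Leptooma,Therilis))).
Leptooma and Therilis form a cherry on this tree, so they are sister taxa.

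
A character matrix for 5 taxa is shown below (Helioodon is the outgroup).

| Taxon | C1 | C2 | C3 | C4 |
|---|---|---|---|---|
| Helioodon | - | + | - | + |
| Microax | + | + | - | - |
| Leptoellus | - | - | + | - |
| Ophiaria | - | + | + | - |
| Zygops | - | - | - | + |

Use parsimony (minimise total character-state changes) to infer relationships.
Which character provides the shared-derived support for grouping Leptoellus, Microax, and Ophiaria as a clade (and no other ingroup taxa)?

C4

Character polarity is set by the outgroup: the derived state is whichever differs from the outgroup's state, so for C2, C4 the derived state is '-', and for the remaining characters it is '+'.
C1: derived state '+' in Microax only — an autapomorphy, so it tells us nothing about relationships among taxa.
C2 groups Leptoellus and Zygops, which is incompatible with the clades supported by the remaining characters; treating it as convergent (homoplasy) costs fewer steps than any alternative tree.
C3: derived state '+' in Leptoellus and Ophiaria only — synapomorphy for {Leptoellus, Ophiaria}.
Only Leptoellus, Microax, and Ophiaria show the derived state '-' for C4, supporting them as a clade.
Most parsimonious ingroup topology: ((Microax,(Leptoellus,Ophiaria)),Zygops).
The clade {Leptoellus, Microax, Ophiaria} is supported by C4: its derived state '-' occurs in exactly those taxa and in no other taxon (including the outgroup).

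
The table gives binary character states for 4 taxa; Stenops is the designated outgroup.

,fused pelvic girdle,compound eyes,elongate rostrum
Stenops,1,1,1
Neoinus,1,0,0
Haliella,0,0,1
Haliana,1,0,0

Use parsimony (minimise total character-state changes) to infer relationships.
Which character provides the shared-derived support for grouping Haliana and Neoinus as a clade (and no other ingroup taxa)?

The outgroup has state '1' for every character, so '0' is the derived state throughout.
fused pelvic girdle: derived state '0' in Haliella only — an autapomorphy, so it tells us nothing about relationships among taxa.
All ingroup taxa share the derived state '0' for compound eyes; it defines the ingroup but does not resolve relationships within it.
elongate rostrum: derived state '0' in Haliana and Neoinus only — synapomorphy for {Haliana, Neoinus}.
Most parsimonious ingroup topology: ((Neoinus,Haliana),Haliella).
The clade {Haliana, Neoinus} is supported by elongate rostrum: its derived state '0' occurs in exactly those taxa and in no other taxon (including the outgroup).

elongate rostrum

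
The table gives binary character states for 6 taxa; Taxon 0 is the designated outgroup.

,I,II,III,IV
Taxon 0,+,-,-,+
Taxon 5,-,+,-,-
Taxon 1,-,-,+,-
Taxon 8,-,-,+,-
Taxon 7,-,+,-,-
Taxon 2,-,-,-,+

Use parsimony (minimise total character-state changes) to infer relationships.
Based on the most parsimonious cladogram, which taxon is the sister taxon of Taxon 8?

Character polarity is set by the outgroup: the derived state is whichever differs from the outgroup's state, so for I, IV the derived state is '-', and for the remaining characters it is '+'.
I (derived state '-') is shared by all ingroup taxa — unites the whole ingroup.
II: derived state '+' in Taxon 5 and Taxon 7 only — synapomorphy for {Taxon 5, Taxon 7}.
III (derived state '+') is shared by Taxon 1 and Taxon 8 — a synapomorphy uniting that clade.
IV: derived state '-' in Taxon 1, Taxon 5, Taxon 7, and Taxon 8 only — synapomorphy for {Taxon 1, Taxon 5, Taxon 7, Taxon 8}.
Most parsimonious ingroup topology: (((Taxon 5,Taxon 7),(Taxon 1,Taxon 8)),Taxon 2).
Taxon 8 and Taxon 1 form a cherry on this tree, so they are sister taxa.

Taxon 1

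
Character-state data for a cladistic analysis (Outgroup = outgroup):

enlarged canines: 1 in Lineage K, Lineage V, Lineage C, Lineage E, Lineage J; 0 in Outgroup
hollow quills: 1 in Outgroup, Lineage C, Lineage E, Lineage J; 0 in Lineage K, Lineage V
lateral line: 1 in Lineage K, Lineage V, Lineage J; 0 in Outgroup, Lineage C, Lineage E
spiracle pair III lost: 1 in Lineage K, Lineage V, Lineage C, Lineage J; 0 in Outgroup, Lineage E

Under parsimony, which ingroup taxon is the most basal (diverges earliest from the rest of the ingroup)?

Character polarity is set by the outgroup: the derived state is whichever differs from the outgroup's state, so for hollow quills the derived state is '0', and for the remaining characters it is '1'.
enlarged canines (derived state '1') is shared by all ingroup taxa — unites the whole ingroup.
hollow quills (derived state '0') is shared by Lineage K and Lineage V — a synapomorphy uniting that clade.
Only Lineage J, Lineage K, and Lineage V show the derived state '1' for lateral line, supporting them as a clade.
spiracle pair III lost: derived state '1' in Lineage C, Lineage J, Lineage K, and Lineage V only — synapomorphy for {Lineage C, Lineage J, Lineage K, Lineage V}.
Most parsimonious ingroup topology: ((((Lineage K,Lineage V),Lineage J),Lineage C),Lineage E).
Lineage E is sister to the clade containing all other ingroup taxa, so it is the earliest-diverging (most basal) ingroup lineage.

Lineage E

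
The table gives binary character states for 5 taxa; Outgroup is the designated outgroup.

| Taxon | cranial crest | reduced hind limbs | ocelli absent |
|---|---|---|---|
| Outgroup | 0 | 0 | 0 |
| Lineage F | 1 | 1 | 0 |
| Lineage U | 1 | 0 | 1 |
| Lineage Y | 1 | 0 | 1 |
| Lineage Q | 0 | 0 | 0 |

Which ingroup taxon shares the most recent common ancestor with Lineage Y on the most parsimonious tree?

Lineage U

The outgroup has state '0' for every character, so '1' is the derived state throughout.
cranial crest: derived state '1' in Lineage F, Lineage U, and Lineage Y only — synapomorphy for {Lineage F, Lineage U, Lineage Y}.
reduced hind limbs (derived state '1') is unique to Lineage F (autapomorphy; uninformative for grouping).
Only Lineage U and Lineage Y show the derived state '1' for ocelli absent, supporting them as a clade.
Most parsimonious ingroup topology: ((Lineage F,(Lineage U,Lineage Y)),Lineage Q).
Lineage Y and Lineage U form a cherry on this tree, so they are sister taxa.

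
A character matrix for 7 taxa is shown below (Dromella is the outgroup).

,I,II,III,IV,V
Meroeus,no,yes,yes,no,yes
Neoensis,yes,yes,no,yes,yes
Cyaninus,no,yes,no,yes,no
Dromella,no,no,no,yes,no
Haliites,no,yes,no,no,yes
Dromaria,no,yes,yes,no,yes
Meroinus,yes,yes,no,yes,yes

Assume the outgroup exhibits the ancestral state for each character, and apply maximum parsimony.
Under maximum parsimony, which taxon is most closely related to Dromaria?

Character polarity is set by the outgroup: the derived state is whichever differs from the outgroup's state, so for IV the derived state is 'no', and for the remaining characters it is 'yes'.
I: derived state 'yes' in Meroinus and Neoensis only — synapomorphy for {Meroinus, Neoensis}.
All ingroup taxa share the derived state 'yes' for II; it defines the ingroup but does not resolve relationships within it.
III: derived state 'yes' in Dromaria and Meroeus only — synapomorphy for {Dromaria, Meroeus}.
Only Dromaria, Haliites, and Meroeus show the derived state 'no' for IV, supporting them as a clade.
V (derived state 'yes') is shared by Dromaria, Haliites, Meroeus, Meroinus, and Neoensis — a synapomorphy uniting that clade.
Most parsimonious ingroup topology: (((Neoensis,Meroinus),(Haliites,(Dromaria,Meroeus))),Cyaninus).
Dromaria and Meroeus form a cherry on this tree, so they are sister taxa.

Meroeus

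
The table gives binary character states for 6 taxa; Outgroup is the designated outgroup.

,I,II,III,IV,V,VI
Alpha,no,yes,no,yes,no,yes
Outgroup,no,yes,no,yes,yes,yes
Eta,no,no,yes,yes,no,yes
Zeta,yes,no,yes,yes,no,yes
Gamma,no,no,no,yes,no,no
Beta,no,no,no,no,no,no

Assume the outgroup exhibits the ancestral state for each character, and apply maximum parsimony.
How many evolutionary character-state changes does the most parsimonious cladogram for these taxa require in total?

Character polarity is set by the outgroup: the derived state is whichever differs from the outgroup's state, so for II, IV, V, VI the derived state is 'no', and for the remaining characters it is 'yes'.
I: derived state 'yes' in Zeta only — an autapomorphy, so it tells us nothing about relationships among taxa.
Only Beta, Eta, Gamma, and Zeta show the derived state 'no' for II, supporting them as a clade.
Only Eta and Zeta show the derived state 'yes' for III, supporting them as a clade.
IV: derived state 'no' in Beta only — an autapomorphy, so it tells us nothing about relationships among taxa.
V (derived state 'no') is shared by all ingroup taxa — unites the whole ingroup.
VI (derived state 'no') is shared by Beta and Gamma — a synapomorphy uniting that clade.
Most parsimonious ingroup topology: (Alpha,((Beta,Gamma),(Eta,Zeta))).
Changes per character on this tree: I: 1; II: 1; III: 1; IV: 1; V: 1; VI: 1.
Total = 6.

6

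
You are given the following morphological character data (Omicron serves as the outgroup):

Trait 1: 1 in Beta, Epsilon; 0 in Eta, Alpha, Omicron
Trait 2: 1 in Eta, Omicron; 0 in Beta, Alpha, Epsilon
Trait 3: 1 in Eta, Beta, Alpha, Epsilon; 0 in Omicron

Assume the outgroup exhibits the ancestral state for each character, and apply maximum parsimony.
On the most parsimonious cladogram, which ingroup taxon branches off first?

Eta

Character polarity is set by the outgroup: the derived state is whichever differs from the outgroup's state, so for Trait 2 the derived state is '0', and for the remaining characters it is '1'.
Only Beta and Epsilon show the derived state '1' for Trait 1, supporting them as a clade.
Trait 2: derived state '0' in Alpha, Beta, and Epsilon only — synapomorphy for {Alpha, Beta, Epsilon}.
All ingroup taxa share the derived state '1' for Trait 3; it defines the ingroup but does not resolve relationships within it.
Most parsimonious ingroup topology: (Eta,((Beta,Epsilon),Alpha)).
Eta is sister to the clade containing all other ingroup taxa, so it is the earliest-diverging (most basal) ingroup lineage.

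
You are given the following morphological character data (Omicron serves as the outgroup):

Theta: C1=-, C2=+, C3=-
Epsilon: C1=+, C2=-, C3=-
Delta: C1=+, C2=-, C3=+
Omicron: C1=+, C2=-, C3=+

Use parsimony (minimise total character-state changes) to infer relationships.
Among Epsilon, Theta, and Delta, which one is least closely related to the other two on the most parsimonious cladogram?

Character polarity is set by the outgroup: the derived state is whichever differs from the outgroup's state, so for C1, C3 the derived state is '-', and for the remaining characters it is '+'.
C1: derived state '-' in Theta only — an autapomorphy, so it tells us nothing about relationships among taxa.
C2: derived state '+' in Theta only — an autapomorphy, so it tells us nothing about relationships among taxa.
C3 (derived state '-') is shared by Epsilon and Theta — a synapomorphy uniting that clade.
Most parsimonious ingroup topology: ((Theta,Epsilon),Delta).
Epsilon and Theta share a more recent common ancestor with each other than either does with Delta, so Delta is the least closely related of the three.

Delta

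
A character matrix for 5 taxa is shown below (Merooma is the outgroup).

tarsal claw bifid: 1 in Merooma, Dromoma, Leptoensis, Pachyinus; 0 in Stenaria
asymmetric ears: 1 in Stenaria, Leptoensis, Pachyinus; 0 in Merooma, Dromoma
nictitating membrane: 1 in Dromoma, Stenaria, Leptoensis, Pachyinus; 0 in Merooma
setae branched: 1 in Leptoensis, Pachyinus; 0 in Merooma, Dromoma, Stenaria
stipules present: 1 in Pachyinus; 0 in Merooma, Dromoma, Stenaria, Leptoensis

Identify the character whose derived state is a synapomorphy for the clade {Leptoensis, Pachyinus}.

Character polarity is set by the outgroup: the derived state is whichever differs from the outgroup's state, so for tarsal claw bifid the derived state is '0', and for the remaining characters it is '1'.
tarsal claw bifid (derived state '0') is unique to Stenaria (autapomorphy; uninformative for grouping).
Only Leptoensis, Pachyinus, and Stenaria show the derived state '1' for asymmetric ears, supporting them as a clade.
All ingroup taxa share the derived state '1' for nictitating membrane; it defines the ingroup but does not resolve relationships within it.
Only Leptoensis and Pachyinus show the derived state '1' for setae branched, supporting them as a clade.
stipules present (derived state '1') is unique to Pachyinus (autapomorphy; uninformative for grouping).
Most parsimonious ingroup topology: (Dromoma,(Stenaria,(Leptoensis,Pachyinus))).
The clade {Leptoensis, Pachyinus} is supported by setae branched: its derived state '1' occurs in exactly those taxa and in no other taxon (including the outgroup).

setae branched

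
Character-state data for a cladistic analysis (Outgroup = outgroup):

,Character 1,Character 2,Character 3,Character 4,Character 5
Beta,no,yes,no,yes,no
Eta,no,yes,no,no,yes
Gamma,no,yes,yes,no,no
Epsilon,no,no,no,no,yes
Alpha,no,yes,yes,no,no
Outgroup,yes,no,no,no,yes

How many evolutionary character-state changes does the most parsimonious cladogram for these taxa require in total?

5

Character polarity is set by the outgroup: the derived state is whichever differs from the outgroup's state, so for Character 1, Character 5 the derived state is 'no', and for the remaining characters it is 'yes'.
All ingroup taxa share the derived state 'no' for Character 1; it defines the ingroup but does not resolve relationships within it.
Only Alpha, Beta, Eta, and Gamma show the derived state 'yes' for Character 2, supporting them as a clade.
Character 3: derived state 'yes' in Alpha and Gamma only — synapomorphy for {Alpha, Gamma}.
Character 4 (derived state 'yes') is unique to Beta (autapomorphy; uninformative for grouping).
Only Alpha, Beta, and Gamma show the derived state 'no' for Character 5, supporting them as a clade.
Most parsimonious ingroup topology: ((((Alpha,Gamma),Beta),Eta),Epsilon).
Changes per character on this tree: Character 1: 1; Character 2: 1; Character 3: 1; Character 4: 1; Character 5: 1.
Total = 5.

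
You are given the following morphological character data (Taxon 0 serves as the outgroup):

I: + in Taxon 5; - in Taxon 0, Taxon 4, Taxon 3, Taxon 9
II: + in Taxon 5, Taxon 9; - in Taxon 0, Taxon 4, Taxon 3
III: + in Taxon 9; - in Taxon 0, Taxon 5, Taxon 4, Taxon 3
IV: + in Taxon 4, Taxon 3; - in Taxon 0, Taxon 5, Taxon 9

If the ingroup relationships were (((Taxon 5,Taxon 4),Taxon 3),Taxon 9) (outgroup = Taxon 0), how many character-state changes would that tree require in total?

6

Map each character onto (((Taxon 5,Taxon 4),Taxon 3),Taxon 9) (rooted by Taxon 0) and count the minimum state changes it requires (Fitch parsimony):
I: 1; II: 2; III: 1; IV: 2.
Total tree length = 6.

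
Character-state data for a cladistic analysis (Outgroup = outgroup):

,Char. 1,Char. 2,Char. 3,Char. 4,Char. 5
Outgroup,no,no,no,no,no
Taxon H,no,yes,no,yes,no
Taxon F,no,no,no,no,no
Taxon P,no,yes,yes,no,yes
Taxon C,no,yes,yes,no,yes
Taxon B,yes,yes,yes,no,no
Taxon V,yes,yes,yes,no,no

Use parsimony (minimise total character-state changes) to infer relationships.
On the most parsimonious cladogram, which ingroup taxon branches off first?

Taxon F

The outgroup has state 'no' for every character, so 'yes' is the derived state throughout.
Only Taxon B and Taxon V show the derived state 'yes' for Char. 1, supporting them as a clade.
Only Taxon B, Taxon C, Taxon H, Taxon P, and Taxon V show the derived state 'yes' for Char. 2, supporting them as a clade.
Char. 3: derived state 'yes' in Taxon B, Taxon C, Taxon P, and Taxon V only — synapomorphy for {Taxon B, Taxon C, Taxon P, Taxon V}.
Char. 4: derived state 'yes' in Taxon H only — an autapomorphy, so it tells us nothing about relationships among taxa.
Char. 5 (derived state 'yes') is shared by Taxon C and Taxon P — a synapomorphy uniting that clade.
Most parsimonious ingroup topology: ((Taxon H,((Taxon P,Taxon C),(Taxon B,Taxon V))),Taxon F).
Taxon F is sister to the clade containing all other ingroup taxa, so it is the earliest-diverging (most basal) ingroup lineage.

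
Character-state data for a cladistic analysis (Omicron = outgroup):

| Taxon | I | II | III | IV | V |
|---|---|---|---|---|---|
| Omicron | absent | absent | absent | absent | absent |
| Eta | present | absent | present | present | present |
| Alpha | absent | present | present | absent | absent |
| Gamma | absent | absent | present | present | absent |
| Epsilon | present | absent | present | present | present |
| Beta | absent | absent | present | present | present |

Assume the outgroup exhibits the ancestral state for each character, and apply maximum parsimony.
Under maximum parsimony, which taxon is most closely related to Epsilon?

Eta

The outgroup has state 'absent' for every character, so 'present' is the derived state throughout.
I: derived state 'present' in Epsilon and Eta only — synapomorphy for {Epsilon, Eta}.
II (derived state 'present') is unique to Alpha (autapomorphy; uninformative for grouping).
All ingroup taxa share the derived state 'present' for III; it defines the ingroup but does not resolve relationships within it.
Only Beta, Epsilon, Eta, and Gamma show the derived state 'present' for IV, supporting them as a clade.
Only Beta, Epsilon, and Eta show the derived state 'present' for V, supporting them as a clade.
Most parsimonious ingroup topology: ((((Eta,Epsilon),Beta),Gamma),Alpha).
Epsilon and Eta form a cherry on this tree, so they are sister taxa.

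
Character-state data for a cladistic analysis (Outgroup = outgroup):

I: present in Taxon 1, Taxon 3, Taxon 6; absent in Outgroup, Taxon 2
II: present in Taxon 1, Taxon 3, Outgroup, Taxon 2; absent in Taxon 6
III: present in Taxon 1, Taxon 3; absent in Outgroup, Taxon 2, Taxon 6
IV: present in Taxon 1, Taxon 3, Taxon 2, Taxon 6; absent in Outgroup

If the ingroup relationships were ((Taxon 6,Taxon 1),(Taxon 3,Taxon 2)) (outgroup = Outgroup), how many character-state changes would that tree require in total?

6

Map each character onto ((Taxon 6,Taxon 1),(Taxon 3,Taxon 2)) (rooted by Outgroup) and count the minimum state changes it requires (Fitch parsimony):
I: 2; II: 1; III: 2; IV: 1.
Total tree length = 6.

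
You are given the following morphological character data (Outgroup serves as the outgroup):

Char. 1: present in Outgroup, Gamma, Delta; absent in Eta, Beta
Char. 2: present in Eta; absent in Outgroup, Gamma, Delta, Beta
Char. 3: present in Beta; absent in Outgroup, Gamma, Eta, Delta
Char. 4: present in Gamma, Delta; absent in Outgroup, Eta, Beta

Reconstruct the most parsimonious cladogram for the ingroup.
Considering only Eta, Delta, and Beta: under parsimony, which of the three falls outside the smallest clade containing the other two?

Character polarity is set by the outgroup: the derived state is whichever differs from the outgroup's state, so for Char. 1 the derived state is 'absent', and for the remaining characters it is 'present'.
Char. 1 (derived state 'absent') is shared by Beta and Eta — a synapomorphy uniting that clade.
Char. 2 (derived state 'present') is unique to Eta (autapomorphy; uninformative for grouping).
Char. 3: derived state 'present' in Beta only — an autapomorphy, so it tells us nothing about relationships among taxa.
Char. 4: derived state 'present' in Delta and Gamma only — synapomorphy for {Delta, Gamma}.
Most parsimonious ingroup topology: ((Gamma,Delta),(Eta,Beta)).
Beta and Eta share a more recent common ancestor with each other than either does with Delta, so Delta is the least closely related of the three.

Delta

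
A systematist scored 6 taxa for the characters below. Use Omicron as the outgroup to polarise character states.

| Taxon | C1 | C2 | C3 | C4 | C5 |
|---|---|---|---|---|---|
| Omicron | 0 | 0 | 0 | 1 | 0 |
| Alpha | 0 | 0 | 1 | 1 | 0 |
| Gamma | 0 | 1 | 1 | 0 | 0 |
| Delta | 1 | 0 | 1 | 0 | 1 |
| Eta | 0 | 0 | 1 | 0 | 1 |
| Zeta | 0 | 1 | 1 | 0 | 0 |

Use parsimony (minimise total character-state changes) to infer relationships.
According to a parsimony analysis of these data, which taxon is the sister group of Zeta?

Character polarity is set by the outgroup: the derived state is whichever differs from the outgroup's state, so for C4 the derived state is '0', and for the remaining characters it is '1'.
C1 (derived state '1') is unique to Delta (autapomorphy; uninformative for grouping).
Only Gamma and Zeta show the derived state '1' for C2, supporting them as a clade.
C3 (derived state '1') is shared by all ingroup taxa — unites the whole ingroup.
Only Delta, Eta, Gamma, and Zeta show the derived state '0' for C4, supporting them as a clade.
C5: derived state '1' in Delta and Eta only — synapomorphy for {Delta, Eta}.
Most parsimonious ingroup topology: (Alpha,((Gamma,Zeta),(Delta,Eta))).
Zeta and Gamma form a cherry on this tree, so they are sister taxa.

Gamma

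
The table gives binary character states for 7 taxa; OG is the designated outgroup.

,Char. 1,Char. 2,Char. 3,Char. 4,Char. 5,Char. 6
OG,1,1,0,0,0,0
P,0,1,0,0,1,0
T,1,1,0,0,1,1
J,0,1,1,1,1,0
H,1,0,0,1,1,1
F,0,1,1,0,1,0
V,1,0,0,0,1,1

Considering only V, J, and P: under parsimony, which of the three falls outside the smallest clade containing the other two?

Character polarity is set by the outgroup: the derived state is whichever differs from the outgroup's state, so for Char. 1, Char. 2 the derived state is '0', and for the remaining characters it is '1'.
Only F, J, and P show the derived state '0' for Char. 1, supporting them as a clade.
Char. 2 (derived state '0') is shared by H and V — a synapomorphy uniting that clade.
Char. 3 (derived state '1') is shared by F and J — a synapomorphy uniting that clade.
Char. 4 groups H and J, which is incompatible with the clades supported by the remaining characters; treating it as convergent (homoplasy) costs fewer steps than any alternative tree.
All ingroup taxa share the derived state '1' for Char. 5; it defines the ingroup but does not resolve relationships within it.
Only H, T, and V show the derived state '1' for Char. 6, supporting them as a clade.
Most parsimonious ingroup topology: ((P,(J,F)),(T,(H,V))).
P and J share a more recent common ancestor with each other than either does with V, so V is the least closely related of the three.

V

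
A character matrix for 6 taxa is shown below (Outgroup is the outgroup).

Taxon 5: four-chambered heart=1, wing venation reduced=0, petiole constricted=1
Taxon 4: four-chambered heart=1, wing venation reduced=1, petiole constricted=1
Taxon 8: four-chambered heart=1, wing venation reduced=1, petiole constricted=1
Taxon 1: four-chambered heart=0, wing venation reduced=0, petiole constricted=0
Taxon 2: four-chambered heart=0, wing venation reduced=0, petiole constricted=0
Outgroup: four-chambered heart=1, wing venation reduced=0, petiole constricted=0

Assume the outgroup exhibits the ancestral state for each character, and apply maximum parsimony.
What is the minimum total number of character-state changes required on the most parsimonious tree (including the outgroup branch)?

3

Character polarity is set by the outgroup: the derived state is whichever differs from the outgroup's state, so for four-chambered heart the derived state is '0', and for the remaining characters it is '1'.
Only Taxon 1 and Taxon 2 show the derived state '0' for four-chambered heart, supporting them as a clade.
wing venation reduced: derived state '1' in Taxon 4 and Taxon 8 only — synapomorphy for {Taxon 4, Taxon 8}.
petiole constricted: derived state '1' in Taxon 4, Taxon 5, and Taxon 8 only — synapomorphy for {Taxon 4, Taxon 5, Taxon 8}.
Most parsimonious ingroup topology: (((Taxon 8,Taxon 4),Taxon 5),(Taxon 1,Taxon 2)).
Changes per character on this tree: four-chambered heart: 1; wing venation reduced: 1; petiole constricted: 1.
Total = 3.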